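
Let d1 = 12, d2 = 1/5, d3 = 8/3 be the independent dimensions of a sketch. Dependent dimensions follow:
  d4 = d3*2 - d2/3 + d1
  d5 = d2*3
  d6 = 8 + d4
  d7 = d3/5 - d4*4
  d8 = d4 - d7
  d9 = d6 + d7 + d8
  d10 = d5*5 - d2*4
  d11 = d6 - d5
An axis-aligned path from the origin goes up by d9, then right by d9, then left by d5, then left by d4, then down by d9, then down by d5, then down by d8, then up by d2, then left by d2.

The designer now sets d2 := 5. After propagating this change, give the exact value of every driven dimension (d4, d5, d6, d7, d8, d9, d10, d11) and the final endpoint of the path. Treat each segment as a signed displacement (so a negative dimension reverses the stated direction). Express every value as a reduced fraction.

Apply edit: d2 := 5
  d4 = d3*2 - d2/3 + d1 = 47/3
  d5 = d2*3 = 15
  d6 = 8 + d4 = 71/3
  d7 = d3/5 - d4*4 = -932/15
  d8 = d4 - d7 = 389/5
  d9 = d6 + d7 + d8 = 118/3
  d10 = d5*5 - d2*4 = 55
  d11 = d6 - d5 = 26/3
Walk from origin (0, 0):
  seg 1: up by d9 = 118/3 → (0, 118/3)
  seg 2: right by d9 = 118/3 → (118/3, 118/3)
  seg 3: left by d5 = 15 → (73/3, 118/3)
  seg 4: left by d4 = 47/3 → (26/3, 118/3)
  seg 5: down by d9 = 118/3 → (26/3, 0)
  seg 6: down by d5 = 15 → (26/3, -15)
  seg 7: down by d8 = 389/5 → (26/3, -464/5)
  seg 8: up by d2 = 5 → (26/3, -439/5)
  seg 9: left by d2 = 5 → (11/3, -439/5)

d4 = 47/3
d5 = 15
d6 = 71/3
d7 = -932/15
d8 = 389/5
d9 = 118/3
d10 = 55
d11 = 26/3
endpoint = (11/3, -439/5)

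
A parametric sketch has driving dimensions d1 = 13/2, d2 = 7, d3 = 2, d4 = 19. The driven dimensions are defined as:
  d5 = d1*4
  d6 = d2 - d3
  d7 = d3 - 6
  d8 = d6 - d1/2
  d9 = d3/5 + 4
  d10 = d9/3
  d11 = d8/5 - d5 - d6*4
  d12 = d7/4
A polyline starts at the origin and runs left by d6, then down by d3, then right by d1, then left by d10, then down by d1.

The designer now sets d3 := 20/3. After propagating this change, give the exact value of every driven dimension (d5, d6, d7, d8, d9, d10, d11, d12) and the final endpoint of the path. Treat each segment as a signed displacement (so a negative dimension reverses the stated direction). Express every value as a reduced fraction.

d5 = 26
d6 = 1/3
d7 = 2/3
d8 = -35/12
d9 = 16/3
d10 = 16/9
d11 = -335/12
d12 = 1/6
endpoint = (79/18, -79/6)

Apply edit: d3 := 20/3
  d5 = d1*4 = 26
  d6 = d2 - d3 = 1/3
  d7 = d3 - 6 = 2/3
  d8 = d6 - d1/2 = -35/12
  d9 = d3/5 + 4 = 16/3
  d10 = d9/3 = 16/9
  d11 = d8/5 - d5 - d6*4 = -335/12
  d12 = d7/4 = 1/6
Walk from origin (0, 0):
  seg 1: left by d6 = 1/3 → (-1/3, 0)
  seg 2: down by d3 = 20/3 → (-1/3, -20/3)
  seg 3: right by d1 = 13/2 → (37/6, -20/3)
  seg 4: left by d10 = 16/9 → (79/18, -20/3)
  seg 5: down by d1 = 13/2 → (79/18, -79/6)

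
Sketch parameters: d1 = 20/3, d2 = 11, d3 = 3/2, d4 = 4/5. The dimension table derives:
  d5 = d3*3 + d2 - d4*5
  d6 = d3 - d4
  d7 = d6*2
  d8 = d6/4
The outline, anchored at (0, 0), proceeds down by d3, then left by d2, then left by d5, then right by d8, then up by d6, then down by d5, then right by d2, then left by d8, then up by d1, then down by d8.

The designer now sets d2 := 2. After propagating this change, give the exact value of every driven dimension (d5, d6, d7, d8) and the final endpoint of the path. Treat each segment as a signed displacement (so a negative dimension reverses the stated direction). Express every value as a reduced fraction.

d5 = 5/2
d6 = 7/10
d7 = 7/5
d8 = 7/40
endpoint = (-5/2, 383/120)

Apply edit: d2 := 2
  d5 = d3*3 + d2 - d4*5 = 5/2
  d6 = d3 - d4 = 7/10
  d7 = d6*2 = 7/5
  d8 = d6/4 = 7/40
Walk from origin (0, 0):
  seg 1: down by d3 = 3/2 → (0, -3/2)
  seg 2: left by d2 = 2 → (-2, -3/2)
  seg 3: left by d5 = 5/2 → (-9/2, -3/2)
  seg 4: right by d8 = 7/40 → (-173/40, -3/2)
  seg 5: up by d6 = 7/10 → (-173/40, -4/5)
  seg 6: down by d5 = 5/2 → (-173/40, -33/10)
  seg 7: right by d2 = 2 → (-93/40, -33/10)
  seg 8: left by d8 = 7/40 → (-5/2, -33/10)
  seg 9: up by d1 = 20/3 → (-5/2, 101/30)
  seg 10: down by d8 = 7/40 → (-5/2, 383/120)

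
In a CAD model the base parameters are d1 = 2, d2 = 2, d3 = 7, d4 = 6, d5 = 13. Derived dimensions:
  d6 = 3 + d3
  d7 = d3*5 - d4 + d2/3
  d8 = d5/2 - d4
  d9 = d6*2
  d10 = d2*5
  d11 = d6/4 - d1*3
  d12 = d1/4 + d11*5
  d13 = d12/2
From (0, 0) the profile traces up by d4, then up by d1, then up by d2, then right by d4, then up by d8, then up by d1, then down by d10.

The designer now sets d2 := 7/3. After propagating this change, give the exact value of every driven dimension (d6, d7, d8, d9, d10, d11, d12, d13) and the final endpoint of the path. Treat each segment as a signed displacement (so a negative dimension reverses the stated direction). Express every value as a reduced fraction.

d6 = 10
d7 = 268/9
d8 = 1/2
d9 = 20
d10 = 35/3
d11 = -7/2
d12 = -17
d13 = -17/2
endpoint = (6, 7/6)

Apply edit: d2 := 7/3
  d6 = 3 + d3 = 10
  d7 = d3*5 - d4 + d2/3 = 268/9
  d8 = d5/2 - d4 = 1/2
  d9 = d6*2 = 20
  d10 = d2*5 = 35/3
  d11 = d6/4 - d1*3 = -7/2
  d12 = d1/4 + d11*5 = -17
  d13 = d12/2 = -17/2
Walk from origin (0, 0):
  seg 1: up by d4 = 6 → (0, 6)
  seg 2: up by d1 = 2 → (0, 8)
  seg 3: up by d2 = 7/3 → (0, 31/3)
  seg 4: right by d4 = 6 → (6, 31/3)
  seg 5: up by d8 = 1/2 → (6, 65/6)
  seg 6: up by d1 = 2 → (6, 77/6)
  seg 7: down by d10 = 35/3 → (6, 7/6)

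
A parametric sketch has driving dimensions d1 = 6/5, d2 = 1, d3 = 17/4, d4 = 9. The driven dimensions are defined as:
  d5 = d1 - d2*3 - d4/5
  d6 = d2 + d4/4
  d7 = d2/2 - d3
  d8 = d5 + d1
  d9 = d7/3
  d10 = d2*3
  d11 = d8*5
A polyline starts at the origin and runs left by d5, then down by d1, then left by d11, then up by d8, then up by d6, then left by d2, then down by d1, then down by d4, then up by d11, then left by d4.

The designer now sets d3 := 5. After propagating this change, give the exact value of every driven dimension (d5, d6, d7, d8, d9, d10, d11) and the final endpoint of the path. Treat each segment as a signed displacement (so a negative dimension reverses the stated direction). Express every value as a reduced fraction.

Apply edit: d3 := 5
  d5 = d1 - d2*3 - d4/5 = -18/5
  d6 = d2 + d4/4 = 13/4
  d7 = d2/2 - d3 = -9/2
  d8 = d5 + d1 = -12/5
  d9 = d7/3 = -3/2
  d10 = d2*3 = 3
  d11 = d8*5 = -12
Walk from origin (0, 0):
  seg 1: left by d5 = -18/5 → (18/5, 0)
  seg 2: down by d1 = 6/5 → (18/5, -6/5)
  seg 3: left by d11 = -12 → (78/5, -6/5)
  seg 4: up by d8 = -12/5 → (78/5, -18/5)
  seg 5: up by d6 = 13/4 → (78/5, -7/20)
  seg 6: left by d2 = 1 → (73/5, -7/20)
  seg 7: down by d1 = 6/5 → (73/5, -31/20)
  seg 8: down by d4 = 9 → (73/5, -211/20)
  seg 9: up by d11 = -12 → (73/5, -451/20)
  seg 10: left by d4 = 9 → (28/5, -451/20)

d5 = -18/5
d6 = 13/4
d7 = -9/2
d8 = -12/5
d9 = -3/2
d10 = 3
d11 = -12
endpoint = (28/5, -451/20)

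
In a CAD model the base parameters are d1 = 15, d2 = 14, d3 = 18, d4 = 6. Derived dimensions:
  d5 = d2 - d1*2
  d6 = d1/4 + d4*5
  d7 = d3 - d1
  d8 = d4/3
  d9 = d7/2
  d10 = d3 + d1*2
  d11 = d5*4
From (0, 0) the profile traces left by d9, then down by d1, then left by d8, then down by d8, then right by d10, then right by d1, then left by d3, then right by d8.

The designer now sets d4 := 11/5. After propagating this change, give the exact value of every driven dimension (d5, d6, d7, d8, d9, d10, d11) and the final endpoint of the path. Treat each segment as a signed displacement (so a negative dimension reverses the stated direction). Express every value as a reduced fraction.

Apply edit: d4 := 11/5
  d5 = d2 - d1*2 = -16
  d6 = d1/4 + d4*5 = 59/4
  d7 = d3 - d1 = 3
  d8 = d4/3 = 11/15
  d9 = d7/2 = 3/2
  d10 = d3 + d1*2 = 48
  d11 = d5*4 = -64
Walk from origin (0, 0):
  seg 1: left by d9 = 3/2 → (-3/2, 0)
  seg 2: down by d1 = 15 → (-3/2, -15)
  seg 3: left by d8 = 11/15 → (-67/30, -15)
  seg 4: down by d8 = 11/15 → (-67/30, -236/15)
  seg 5: right by d10 = 48 → (1373/30, -236/15)
  seg 6: right by d1 = 15 → (1823/30, -236/15)
  seg 7: left by d3 = 18 → (1283/30, -236/15)
  seg 8: right by d8 = 11/15 → (87/2, -236/15)

d5 = -16
d6 = 59/4
d7 = 3
d8 = 11/15
d9 = 3/2
d10 = 48
d11 = -64
endpoint = (87/2, -236/15)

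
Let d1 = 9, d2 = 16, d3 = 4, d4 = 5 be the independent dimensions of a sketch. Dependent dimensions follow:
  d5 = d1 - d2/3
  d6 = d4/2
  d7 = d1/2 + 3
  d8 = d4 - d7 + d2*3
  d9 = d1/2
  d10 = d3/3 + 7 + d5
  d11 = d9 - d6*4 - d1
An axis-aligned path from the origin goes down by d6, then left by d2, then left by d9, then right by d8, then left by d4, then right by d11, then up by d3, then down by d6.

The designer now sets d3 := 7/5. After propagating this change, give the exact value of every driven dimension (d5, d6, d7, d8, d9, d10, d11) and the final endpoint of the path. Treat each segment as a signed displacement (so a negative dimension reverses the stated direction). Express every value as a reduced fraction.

d5 = 11/3
d6 = 5/2
d7 = 15/2
d8 = 91/2
d9 = 9/2
d10 = 167/15
d11 = -29/2
endpoint = (11/2, -18/5)

Apply edit: d3 := 7/5
  d5 = d1 - d2/3 = 11/3
  d6 = d4/2 = 5/2
  d7 = d1/2 + 3 = 15/2
  d8 = d4 - d7 + d2*3 = 91/2
  d9 = d1/2 = 9/2
  d10 = d3/3 + 7 + d5 = 167/15
  d11 = d9 - d6*4 - d1 = -29/2
Walk from origin (0, 0):
  seg 1: down by d6 = 5/2 → (0, -5/2)
  seg 2: left by d2 = 16 → (-16, -5/2)
  seg 3: left by d9 = 9/2 → (-41/2, -5/2)
  seg 4: right by d8 = 91/2 → (25, -5/2)
  seg 5: left by d4 = 5 → (20, -5/2)
  seg 6: right by d11 = -29/2 → (11/2, -5/2)
  seg 7: up by d3 = 7/5 → (11/2, -11/10)
  seg 8: down by d6 = 5/2 → (11/2, -18/5)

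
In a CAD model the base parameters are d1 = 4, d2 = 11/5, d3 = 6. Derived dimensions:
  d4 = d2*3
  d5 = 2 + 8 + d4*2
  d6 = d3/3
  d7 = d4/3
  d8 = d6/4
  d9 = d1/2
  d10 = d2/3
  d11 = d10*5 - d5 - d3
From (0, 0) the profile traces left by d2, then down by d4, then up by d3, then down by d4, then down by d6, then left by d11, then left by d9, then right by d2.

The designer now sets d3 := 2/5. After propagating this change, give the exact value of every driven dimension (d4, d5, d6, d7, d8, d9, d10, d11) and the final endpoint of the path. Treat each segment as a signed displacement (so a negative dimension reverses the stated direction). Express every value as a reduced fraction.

Apply edit: d3 := 2/5
  d4 = d2*3 = 33/5
  d5 = 2 + 8 + d4*2 = 116/5
  d6 = d3/3 = 2/15
  d7 = d4/3 = 11/5
  d8 = d6/4 = 1/30
  d9 = d1/2 = 2
  d10 = d2/3 = 11/15
  d11 = d10*5 - d5 - d3 = -299/15
Walk from origin (0, 0):
  seg 1: left by d2 = 11/5 → (-11/5, 0)
  seg 2: down by d4 = 33/5 → (-11/5, -33/5)
  seg 3: up by d3 = 2/5 → (-11/5, -31/5)
  seg 4: down by d4 = 33/5 → (-11/5, -64/5)
  seg 5: down by d6 = 2/15 → (-11/5, -194/15)
  seg 6: left by d11 = -299/15 → (266/15, -194/15)
  seg 7: left by d9 = 2 → (236/15, -194/15)
  seg 8: right by d2 = 11/5 → (269/15, -194/15)

d4 = 33/5
d5 = 116/5
d6 = 2/15
d7 = 11/5
d8 = 1/30
d9 = 2
d10 = 11/15
d11 = -299/15
endpoint = (269/15, -194/15)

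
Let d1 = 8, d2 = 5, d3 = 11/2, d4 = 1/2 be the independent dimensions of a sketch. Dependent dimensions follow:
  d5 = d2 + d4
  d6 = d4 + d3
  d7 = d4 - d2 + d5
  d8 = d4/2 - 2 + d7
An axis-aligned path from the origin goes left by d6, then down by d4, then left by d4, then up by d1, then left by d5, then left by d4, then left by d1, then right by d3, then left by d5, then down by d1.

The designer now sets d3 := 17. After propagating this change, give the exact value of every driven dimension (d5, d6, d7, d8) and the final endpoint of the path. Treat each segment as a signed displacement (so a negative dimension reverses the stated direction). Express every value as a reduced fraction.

Apply edit: d3 := 17
  d5 = d2 + d4 = 11/2
  d6 = d4 + d3 = 35/2
  d7 = d4 - d2 + d5 = 1
  d8 = d4/2 - 2 + d7 = -3/4
Walk from origin (0, 0):
  seg 1: left by d6 = 35/2 → (-35/2, 0)
  seg 2: down by d4 = 1/2 → (-35/2, -1/2)
  seg 3: left by d4 = 1/2 → (-18, -1/2)
  seg 4: up by d1 = 8 → (-18, 15/2)
  seg 5: left by d5 = 11/2 → (-47/2, 15/2)
  seg 6: left by d4 = 1/2 → (-24, 15/2)
  seg 7: left by d1 = 8 → (-32, 15/2)
  seg 8: right by d3 = 17 → (-15, 15/2)
  seg 9: left by d5 = 11/2 → (-41/2, 15/2)
  seg 10: down by d1 = 8 → (-41/2, -1/2)

d5 = 11/2
d6 = 35/2
d7 = 1
d8 = -3/4
endpoint = (-41/2, -1/2)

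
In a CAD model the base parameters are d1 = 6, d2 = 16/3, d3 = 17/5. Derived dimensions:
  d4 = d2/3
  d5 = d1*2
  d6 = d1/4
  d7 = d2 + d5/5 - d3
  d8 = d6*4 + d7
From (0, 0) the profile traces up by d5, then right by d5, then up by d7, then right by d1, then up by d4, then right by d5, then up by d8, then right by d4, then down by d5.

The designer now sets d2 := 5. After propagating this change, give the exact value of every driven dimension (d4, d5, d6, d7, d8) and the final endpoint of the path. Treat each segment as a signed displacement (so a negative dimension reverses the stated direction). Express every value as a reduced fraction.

d4 = 5/3
d5 = 12
d6 = 3/2
d7 = 4
d8 = 10
endpoint = (95/3, 47/3)

Apply edit: d2 := 5
  d4 = d2/3 = 5/3
  d5 = d1*2 = 12
  d6 = d1/4 = 3/2
  d7 = d2 + d5/5 - d3 = 4
  d8 = d6*4 + d7 = 10
Walk from origin (0, 0):
  seg 1: up by d5 = 12 → (0, 12)
  seg 2: right by d5 = 12 → (12, 12)
  seg 3: up by d7 = 4 → (12, 16)
  seg 4: right by d1 = 6 → (18, 16)
  seg 5: up by d4 = 5/3 → (18, 53/3)
  seg 6: right by d5 = 12 → (30, 53/3)
  seg 7: up by d8 = 10 → (30, 83/3)
  seg 8: right by d4 = 5/3 → (95/3, 83/3)
  seg 9: down by d5 = 12 → (95/3, 47/3)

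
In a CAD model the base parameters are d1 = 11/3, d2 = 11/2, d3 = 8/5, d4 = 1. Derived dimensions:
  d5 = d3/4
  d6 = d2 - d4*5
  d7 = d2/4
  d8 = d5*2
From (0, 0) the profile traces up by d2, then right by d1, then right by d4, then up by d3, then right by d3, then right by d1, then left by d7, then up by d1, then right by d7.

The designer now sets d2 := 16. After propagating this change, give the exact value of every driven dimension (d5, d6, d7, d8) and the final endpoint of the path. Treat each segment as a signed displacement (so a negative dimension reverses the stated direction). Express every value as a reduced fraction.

d5 = 2/5
d6 = 11
d7 = 4
d8 = 4/5
endpoint = (149/15, 319/15)

Apply edit: d2 := 16
  d5 = d3/4 = 2/5
  d6 = d2 - d4*5 = 11
  d7 = d2/4 = 4
  d8 = d5*2 = 4/5
Walk from origin (0, 0):
  seg 1: up by d2 = 16 → (0, 16)
  seg 2: right by d1 = 11/3 → (11/3, 16)
  seg 3: right by d4 = 1 → (14/3, 16)
  seg 4: up by d3 = 8/5 → (14/3, 88/5)
  seg 5: right by d3 = 8/5 → (94/15, 88/5)
  seg 6: right by d1 = 11/3 → (149/15, 88/5)
  seg 7: left by d7 = 4 → (89/15, 88/5)
  seg 8: up by d1 = 11/3 → (89/15, 319/15)
  seg 9: right by d7 = 4 → (149/15, 319/15)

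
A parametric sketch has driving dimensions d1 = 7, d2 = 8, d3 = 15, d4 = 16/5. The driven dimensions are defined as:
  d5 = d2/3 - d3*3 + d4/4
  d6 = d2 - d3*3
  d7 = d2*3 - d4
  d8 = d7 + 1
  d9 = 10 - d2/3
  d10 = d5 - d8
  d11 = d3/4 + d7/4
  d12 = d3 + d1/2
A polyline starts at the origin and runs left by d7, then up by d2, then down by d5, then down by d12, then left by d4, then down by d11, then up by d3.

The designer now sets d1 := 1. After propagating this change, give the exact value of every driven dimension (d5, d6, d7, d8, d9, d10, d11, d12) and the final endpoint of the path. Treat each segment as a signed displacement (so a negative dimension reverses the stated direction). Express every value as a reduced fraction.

Apply edit: d1 := 1
  d5 = d2/3 - d3*3 + d4/4 = -623/15
  d6 = d2 - d3*3 = -37
  d7 = d2*3 - d4 = 104/5
  d8 = d7 + 1 = 109/5
  d9 = 10 - d2/3 = 22/3
  d10 = d5 - d8 = -190/3
  d11 = d3/4 + d7/4 = 179/20
  d12 = d3 + d1/2 = 31/2
Walk from origin (0, 0):
  seg 1: left by d7 = 104/5 → (-104/5, 0)
  seg 2: up by d2 = 8 → (-104/5, 8)
  seg 3: down by d5 = -623/15 → (-104/5, 743/15)
  seg 4: down by d12 = 31/2 → (-104/5, 1021/30)
  seg 5: left by d4 = 16/5 → (-24, 1021/30)
  seg 6: down by d11 = 179/20 → (-24, 301/12)
  seg 7: up by d3 = 15 → (-24, 481/12)

d5 = -623/15
d6 = -37
d7 = 104/5
d8 = 109/5
d9 = 22/3
d10 = -190/3
d11 = 179/20
d12 = 31/2
endpoint = (-24, 481/12)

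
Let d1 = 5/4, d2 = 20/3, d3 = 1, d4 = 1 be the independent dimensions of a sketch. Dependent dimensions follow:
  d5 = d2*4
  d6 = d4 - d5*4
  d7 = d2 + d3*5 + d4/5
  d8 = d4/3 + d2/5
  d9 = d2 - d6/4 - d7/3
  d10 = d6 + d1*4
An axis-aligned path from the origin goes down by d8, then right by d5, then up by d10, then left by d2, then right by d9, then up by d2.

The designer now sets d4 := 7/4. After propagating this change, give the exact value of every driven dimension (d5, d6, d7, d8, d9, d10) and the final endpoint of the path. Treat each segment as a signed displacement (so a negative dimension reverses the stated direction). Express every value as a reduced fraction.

d5 = 80/3
d6 = -1259/12
d7 = 721/60
d8 = 23/12
d9 = 20801/720
d10 = -1199/12
endpoint = (35201/720, -571/6)

Apply edit: d4 := 7/4
  d5 = d2*4 = 80/3
  d6 = d4 - d5*4 = -1259/12
  d7 = d2 + d3*5 + d4/5 = 721/60
  d8 = d4/3 + d2/5 = 23/12
  d9 = d2 - d6/4 - d7/3 = 20801/720
  d10 = d6 + d1*4 = -1199/12
Walk from origin (0, 0):
  seg 1: down by d8 = 23/12 → (0, -23/12)
  seg 2: right by d5 = 80/3 → (80/3, -23/12)
  seg 3: up by d10 = -1199/12 → (80/3, -611/6)
  seg 4: left by d2 = 20/3 → (20, -611/6)
  seg 5: right by d9 = 20801/720 → (35201/720, -611/6)
  seg 6: up by d2 = 20/3 → (35201/720, -571/6)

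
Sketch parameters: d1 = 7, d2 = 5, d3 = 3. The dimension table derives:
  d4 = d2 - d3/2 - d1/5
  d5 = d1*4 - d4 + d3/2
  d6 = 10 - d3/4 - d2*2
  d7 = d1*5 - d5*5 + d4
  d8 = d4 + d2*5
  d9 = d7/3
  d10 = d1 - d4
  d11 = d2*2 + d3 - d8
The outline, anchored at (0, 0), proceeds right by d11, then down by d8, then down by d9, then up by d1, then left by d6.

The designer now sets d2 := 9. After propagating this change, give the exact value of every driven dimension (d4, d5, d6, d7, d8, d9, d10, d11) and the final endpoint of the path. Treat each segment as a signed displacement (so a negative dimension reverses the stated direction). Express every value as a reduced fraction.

Apply edit: d2 := 9
  d4 = d2 - d3/2 - d1/5 = 61/10
  d5 = d1*4 - d4 + d3/2 = 117/5
  d6 = 10 - d3/4 - d2*2 = -35/4
  d7 = d1*5 - d5*5 + d4 = -759/10
  d8 = d4 + d2*5 = 511/10
  d9 = d7/3 = -253/10
  d10 = d1 - d4 = 9/10
  d11 = d2*2 + d3 - d8 = -301/10
Walk from origin (0, 0):
  seg 1: right by d11 = -301/10 → (-301/10, 0)
  seg 2: down by d8 = 511/10 → (-301/10, -511/10)
  seg 3: down by d9 = -253/10 → (-301/10, -129/5)
  seg 4: up by d1 = 7 → (-301/10, -94/5)
  seg 5: left by d6 = -35/4 → (-427/20, -94/5)

d4 = 61/10
d5 = 117/5
d6 = -35/4
d7 = -759/10
d8 = 511/10
d9 = -253/10
d10 = 9/10
d11 = -301/10
endpoint = (-427/20, -94/5)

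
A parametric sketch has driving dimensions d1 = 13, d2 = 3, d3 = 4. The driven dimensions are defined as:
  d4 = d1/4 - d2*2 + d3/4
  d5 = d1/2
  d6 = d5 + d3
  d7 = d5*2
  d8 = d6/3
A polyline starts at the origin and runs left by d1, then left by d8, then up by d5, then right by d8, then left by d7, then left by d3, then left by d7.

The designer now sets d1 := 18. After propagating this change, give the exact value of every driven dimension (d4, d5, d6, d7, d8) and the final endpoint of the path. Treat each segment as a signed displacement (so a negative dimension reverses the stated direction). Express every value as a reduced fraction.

Apply edit: d1 := 18
  d4 = d1/4 - d2*2 + d3/4 = -1/2
  d5 = d1/2 = 9
  d6 = d5 + d3 = 13
  d7 = d5*2 = 18
  d8 = d6/3 = 13/3
Walk from origin (0, 0):
  seg 1: left by d1 = 18 → (-18, 0)
  seg 2: left by d8 = 13/3 → (-67/3, 0)
  seg 3: up by d5 = 9 → (-67/3, 9)
  seg 4: right by d8 = 13/3 → (-18, 9)
  seg 5: left by d7 = 18 → (-36, 9)
  seg 6: left by d3 = 4 → (-40, 9)
  seg 7: left by d7 = 18 → (-58, 9)

d4 = -1/2
d5 = 9
d6 = 13
d7 = 18
d8 = 13/3
endpoint = (-58, 9)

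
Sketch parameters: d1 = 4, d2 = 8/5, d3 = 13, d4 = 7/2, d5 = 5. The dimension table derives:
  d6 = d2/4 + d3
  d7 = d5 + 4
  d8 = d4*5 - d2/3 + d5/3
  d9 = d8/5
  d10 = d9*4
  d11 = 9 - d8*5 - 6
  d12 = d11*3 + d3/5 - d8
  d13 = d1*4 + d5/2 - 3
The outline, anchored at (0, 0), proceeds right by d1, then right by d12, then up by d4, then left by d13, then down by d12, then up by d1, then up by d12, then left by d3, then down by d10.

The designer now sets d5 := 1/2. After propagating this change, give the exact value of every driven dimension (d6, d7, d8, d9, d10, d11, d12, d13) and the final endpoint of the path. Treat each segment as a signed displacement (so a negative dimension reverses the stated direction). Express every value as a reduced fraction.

d6 = 67/5
d7 = 9/2
d8 = 257/15
d9 = 257/75
d10 = 1028/75
d11 = -248/3
d12 = -3938/15
d13 = 53/4
endpoint = (-17087/60, -931/150)

Apply edit: d5 := 1/2
  d6 = d2/4 + d3 = 67/5
  d7 = d5 + 4 = 9/2
  d8 = d4*5 - d2/3 + d5/3 = 257/15
  d9 = d8/5 = 257/75
  d10 = d9*4 = 1028/75
  d11 = 9 - d8*5 - 6 = -248/3
  d12 = d11*3 + d3/5 - d8 = -3938/15
  d13 = d1*4 + d5/2 - 3 = 53/4
Walk from origin (0, 0):
  seg 1: right by d1 = 4 → (4, 0)
  seg 2: right by d12 = -3938/15 → (-3878/15, 0)
  seg 3: up by d4 = 7/2 → (-3878/15, 7/2)
  seg 4: left by d13 = 53/4 → (-16307/60, 7/2)
  seg 5: down by d12 = -3938/15 → (-16307/60, 7981/30)
  seg 6: up by d1 = 4 → (-16307/60, 8101/30)
  seg 7: up by d12 = -3938/15 → (-16307/60, 15/2)
  seg 8: left by d3 = 13 → (-17087/60, 15/2)
  seg 9: down by d10 = 1028/75 → (-17087/60, -931/150)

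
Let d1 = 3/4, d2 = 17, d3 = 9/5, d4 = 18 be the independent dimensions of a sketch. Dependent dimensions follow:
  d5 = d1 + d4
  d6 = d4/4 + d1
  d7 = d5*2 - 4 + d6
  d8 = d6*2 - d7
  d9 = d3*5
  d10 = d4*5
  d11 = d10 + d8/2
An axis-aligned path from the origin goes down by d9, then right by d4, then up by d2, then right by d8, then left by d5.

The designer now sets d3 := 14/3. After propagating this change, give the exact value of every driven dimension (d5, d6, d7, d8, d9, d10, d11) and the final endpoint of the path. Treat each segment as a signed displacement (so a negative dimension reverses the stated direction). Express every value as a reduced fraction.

Apply edit: d3 := 14/3
  d5 = d1 + d4 = 75/4
  d6 = d4/4 + d1 = 21/4
  d7 = d5*2 - 4 + d6 = 155/4
  d8 = d6*2 - d7 = -113/4
  d9 = d3*5 = 70/3
  d10 = d4*5 = 90
  d11 = d10 + d8/2 = 607/8
Walk from origin (0, 0):
  seg 1: down by d9 = 70/3 → (0, -70/3)
  seg 2: right by d4 = 18 → (18, -70/3)
  seg 3: up by d2 = 17 → (18, -19/3)
  seg 4: right by d8 = -113/4 → (-41/4, -19/3)
  seg 5: left by d5 = 75/4 → (-29, -19/3)

d5 = 75/4
d6 = 21/4
d7 = 155/4
d8 = -113/4
d9 = 70/3
d10 = 90
d11 = 607/8
endpoint = (-29, -19/3)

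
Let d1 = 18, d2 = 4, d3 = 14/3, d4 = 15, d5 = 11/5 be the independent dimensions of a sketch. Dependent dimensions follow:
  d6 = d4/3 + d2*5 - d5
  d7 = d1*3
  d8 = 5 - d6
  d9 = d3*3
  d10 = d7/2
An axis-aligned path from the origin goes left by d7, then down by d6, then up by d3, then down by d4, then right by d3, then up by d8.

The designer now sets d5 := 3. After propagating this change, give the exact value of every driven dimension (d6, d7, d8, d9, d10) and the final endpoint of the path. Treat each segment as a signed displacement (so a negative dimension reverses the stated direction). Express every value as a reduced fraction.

d6 = 22
d7 = 54
d8 = -17
d9 = 14
d10 = 27
endpoint = (-148/3, -148/3)

Apply edit: d5 := 3
  d6 = d4/3 + d2*5 - d5 = 22
  d7 = d1*3 = 54
  d8 = 5 - d6 = -17
  d9 = d3*3 = 14
  d10 = d7/2 = 27
Walk from origin (0, 0):
  seg 1: left by d7 = 54 → (-54, 0)
  seg 2: down by d6 = 22 → (-54, -22)
  seg 3: up by d3 = 14/3 → (-54, -52/3)
  seg 4: down by d4 = 15 → (-54, -97/3)
  seg 5: right by d3 = 14/3 → (-148/3, -97/3)
  seg 6: up by d8 = -17 → (-148/3, -148/3)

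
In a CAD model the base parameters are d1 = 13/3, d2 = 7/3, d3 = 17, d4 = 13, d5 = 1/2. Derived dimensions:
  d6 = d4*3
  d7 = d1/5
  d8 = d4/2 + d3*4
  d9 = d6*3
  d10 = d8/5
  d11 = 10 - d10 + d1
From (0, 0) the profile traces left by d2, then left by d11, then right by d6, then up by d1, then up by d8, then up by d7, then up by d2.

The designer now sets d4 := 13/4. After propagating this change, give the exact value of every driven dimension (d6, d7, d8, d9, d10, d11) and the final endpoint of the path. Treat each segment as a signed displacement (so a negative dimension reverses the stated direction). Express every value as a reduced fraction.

d6 = 39/4
d7 = 13/15
d8 = 557/8
d9 = 117/4
d10 = 557/40
d11 = 49/120
endpoint = (841/120, 9259/120)

Apply edit: d4 := 13/4
  d6 = d4*3 = 39/4
  d7 = d1/5 = 13/15
  d8 = d4/2 + d3*4 = 557/8
  d9 = d6*3 = 117/4
  d10 = d8/5 = 557/40
  d11 = 10 - d10 + d1 = 49/120
Walk from origin (0, 0):
  seg 1: left by d2 = 7/3 → (-7/3, 0)
  seg 2: left by d11 = 49/120 → (-329/120, 0)
  seg 3: right by d6 = 39/4 → (841/120, 0)
  seg 4: up by d1 = 13/3 → (841/120, 13/3)
  seg 5: up by d8 = 557/8 → (841/120, 1775/24)
  seg 6: up by d7 = 13/15 → (841/120, 2993/40)
  seg 7: up by d2 = 7/3 → (841/120, 9259/120)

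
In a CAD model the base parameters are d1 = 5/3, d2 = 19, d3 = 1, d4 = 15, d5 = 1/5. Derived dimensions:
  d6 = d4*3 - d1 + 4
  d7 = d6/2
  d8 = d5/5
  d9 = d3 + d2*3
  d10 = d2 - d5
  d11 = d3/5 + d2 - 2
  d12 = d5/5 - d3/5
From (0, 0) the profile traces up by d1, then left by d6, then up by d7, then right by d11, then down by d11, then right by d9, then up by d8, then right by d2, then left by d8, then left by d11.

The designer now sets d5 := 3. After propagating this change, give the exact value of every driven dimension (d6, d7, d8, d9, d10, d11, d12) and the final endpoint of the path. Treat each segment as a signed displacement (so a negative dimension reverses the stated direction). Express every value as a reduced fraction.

d6 = 142/3
d7 = 71/3
d8 = 3/5
d9 = 58
d10 = 16
d11 = 86/5
d12 = 2/5
endpoint = (436/15, 131/15)

Apply edit: d5 := 3
  d6 = d4*3 - d1 + 4 = 142/3
  d7 = d6/2 = 71/3
  d8 = d5/5 = 3/5
  d9 = d3 + d2*3 = 58
  d10 = d2 - d5 = 16
  d11 = d3/5 + d2 - 2 = 86/5
  d12 = d5/5 - d3/5 = 2/5
Walk from origin (0, 0):
  seg 1: up by d1 = 5/3 → (0, 5/3)
  seg 2: left by d6 = 142/3 → (-142/3, 5/3)
  seg 3: up by d7 = 71/3 → (-142/3, 76/3)
  seg 4: right by d11 = 86/5 → (-452/15, 76/3)
  seg 5: down by d11 = 86/5 → (-452/15, 122/15)
  seg 6: right by d9 = 58 → (418/15, 122/15)
  seg 7: up by d8 = 3/5 → (418/15, 131/15)
  seg 8: right by d2 = 19 → (703/15, 131/15)
  seg 9: left by d8 = 3/5 → (694/15, 131/15)
  seg 10: left by d11 = 86/5 → (436/15, 131/15)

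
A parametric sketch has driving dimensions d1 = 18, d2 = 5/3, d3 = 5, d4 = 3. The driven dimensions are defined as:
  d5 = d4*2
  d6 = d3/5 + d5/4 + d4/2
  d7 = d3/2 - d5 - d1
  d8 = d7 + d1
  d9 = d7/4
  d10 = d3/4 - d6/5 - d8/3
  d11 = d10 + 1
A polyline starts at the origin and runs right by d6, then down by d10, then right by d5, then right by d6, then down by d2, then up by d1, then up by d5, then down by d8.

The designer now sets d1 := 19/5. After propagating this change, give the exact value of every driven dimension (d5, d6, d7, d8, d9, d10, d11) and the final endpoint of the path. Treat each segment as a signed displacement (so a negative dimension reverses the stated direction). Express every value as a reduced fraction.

Apply edit: d1 := 19/5
  d5 = d4*2 = 6
  d6 = d3/5 + d5/4 + d4/2 = 4
  d7 = d3/2 - d5 - d1 = -73/10
  d8 = d7 + d1 = -7/2
  d9 = d7/4 = -73/40
  d10 = d3/4 - d6/5 - d8/3 = 97/60
  d11 = d10 + 1 = 157/60
Walk from origin (0, 0):
  seg 1: right by d6 = 4 → (4, 0)
  seg 2: down by d10 = 97/60 → (4, -97/60)
  seg 3: right by d5 = 6 → (10, -97/60)
  seg 4: right by d6 = 4 → (14, -97/60)
  seg 5: down by d2 = 5/3 → (14, -197/60)
  seg 6: up by d1 = 19/5 → (14, 31/60)
  seg 7: up by d5 = 6 → (14, 391/60)
  seg 8: down by d8 = -7/2 → (14, 601/60)

d5 = 6
d6 = 4
d7 = -73/10
d8 = -7/2
d9 = -73/40
d10 = 97/60
d11 = 157/60
endpoint = (14, 601/60)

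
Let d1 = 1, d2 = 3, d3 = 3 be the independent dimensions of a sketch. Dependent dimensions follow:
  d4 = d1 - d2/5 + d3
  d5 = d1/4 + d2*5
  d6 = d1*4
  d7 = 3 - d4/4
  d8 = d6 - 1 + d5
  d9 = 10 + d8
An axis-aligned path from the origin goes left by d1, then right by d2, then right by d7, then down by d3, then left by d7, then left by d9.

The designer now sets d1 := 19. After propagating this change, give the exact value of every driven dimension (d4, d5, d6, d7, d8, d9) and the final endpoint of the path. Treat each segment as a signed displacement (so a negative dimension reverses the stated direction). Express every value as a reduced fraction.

d4 = 107/5
d5 = 79/4
d6 = 76
d7 = -47/20
d8 = 379/4
d9 = 419/4
endpoint = (-483/4, -3)

Apply edit: d1 := 19
  d4 = d1 - d2/5 + d3 = 107/5
  d5 = d1/4 + d2*5 = 79/4
  d6 = d1*4 = 76
  d7 = 3 - d4/4 = -47/20
  d8 = d6 - 1 + d5 = 379/4
  d9 = 10 + d8 = 419/4
Walk from origin (0, 0):
  seg 1: left by d1 = 19 → (-19, 0)
  seg 2: right by d2 = 3 → (-16, 0)
  seg 3: right by d7 = -47/20 → (-367/20, 0)
  seg 4: down by d3 = 3 → (-367/20, -3)
  seg 5: left by d7 = -47/20 → (-16, -3)
  seg 6: left by d9 = 419/4 → (-483/4, -3)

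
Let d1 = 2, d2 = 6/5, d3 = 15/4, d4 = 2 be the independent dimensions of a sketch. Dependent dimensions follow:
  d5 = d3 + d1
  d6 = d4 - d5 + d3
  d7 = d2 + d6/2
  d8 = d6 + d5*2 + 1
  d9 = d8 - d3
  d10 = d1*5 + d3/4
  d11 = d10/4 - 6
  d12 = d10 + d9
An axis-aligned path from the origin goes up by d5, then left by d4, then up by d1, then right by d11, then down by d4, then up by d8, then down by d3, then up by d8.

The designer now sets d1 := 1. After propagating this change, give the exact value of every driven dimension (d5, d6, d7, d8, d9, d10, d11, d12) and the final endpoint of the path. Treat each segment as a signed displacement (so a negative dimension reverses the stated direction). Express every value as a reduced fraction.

Apply edit: d1 := 1
  d5 = d3 + d1 = 19/4
  d6 = d4 - d5 + d3 = 1
  d7 = d2 + d6/2 = 17/10
  d8 = d6 + d5*2 + 1 = 23/2
  d9 = d8 - d3 = 31/4
  d10 = d1*5 + d3/4 = 95/16
  d11 = d10/4 - 6 = -289/64
  d12 = d10 + d9 = 219/16
Walk from origin (0, 0):
  seg 1: up by d5 = 19/4 → (0, 19/4)
  seg 2: left by d4 = 2 → (-2, 19/4)
  seg 3: up by d1 = 1 → (-2, 23/4)
  seg 4: right by d11 = -289/64 → (-417/64, 23/4)
  seg 5: down by d4 = 2 → (-417/64, 15/4)
  seg 6: up by d8 = 23/2 → (-417/64, 61/4)
  seg 7: down by d3 = 15/4 → (-417/64, 23/2)
  seg 8: up by d8 = 23/2 → (-417/64, 23)

d5 = 19/4
d6 = 1
d7 = 17/10
d8 = 23/2
d9 = 31/4
d10 = 95/16
d11 = -289/64
d12 = 219/16
endpoint = (-417/64, 23)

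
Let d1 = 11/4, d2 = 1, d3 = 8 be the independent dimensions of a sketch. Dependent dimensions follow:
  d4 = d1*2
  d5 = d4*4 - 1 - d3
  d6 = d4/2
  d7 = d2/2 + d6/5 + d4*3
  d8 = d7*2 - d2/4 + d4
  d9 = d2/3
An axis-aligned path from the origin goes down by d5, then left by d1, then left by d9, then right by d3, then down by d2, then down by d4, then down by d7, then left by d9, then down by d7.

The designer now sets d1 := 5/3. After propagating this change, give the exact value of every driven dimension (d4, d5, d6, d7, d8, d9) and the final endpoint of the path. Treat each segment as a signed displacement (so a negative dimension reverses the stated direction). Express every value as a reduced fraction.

Apply edit: d1 := 5/3
  d4 = d1*2 = 10/3
  d5 = d4*4 - 1 - d3 = 13/3
  d6 = d4/2 = 5/3
  d7 = d2/2 + d6/5 + d4*3 = 65/6
  d8 = d7*2 - d2/4 + d4 = 99/4
  d9 = d2/3 = 1/3
Walk from origin (0, 0):
  seg 1: down by d5 = 13/3 → (0, -13/3)
  seg 2: left by d1 = 5/3 → (-5/3, -13/3)
  seg 3: left by d9 = 1/3 → (-2, -13/3)
  seg 4: right by d3 = 8 → (6, -13/3)
  seg 5: down by d2 = 1 → (6, -16/3)
  seg 6: down by d4 = 10/3 → (6, -26/3)
  seg 7: down by d7 = 65/6 → (6, -39/2)
  seg 8: left by d9 = 1/3 → (17/3, -39/2)
  seg 9: down by d7 = 65/6 → (17/3, -91/3)

d4 = 10/3
d5 = 13/3
d6 = 5/3
d7 = 65/6
d8 = 99/4
d9 = 1/3
endpoint = (17/3, -91/3)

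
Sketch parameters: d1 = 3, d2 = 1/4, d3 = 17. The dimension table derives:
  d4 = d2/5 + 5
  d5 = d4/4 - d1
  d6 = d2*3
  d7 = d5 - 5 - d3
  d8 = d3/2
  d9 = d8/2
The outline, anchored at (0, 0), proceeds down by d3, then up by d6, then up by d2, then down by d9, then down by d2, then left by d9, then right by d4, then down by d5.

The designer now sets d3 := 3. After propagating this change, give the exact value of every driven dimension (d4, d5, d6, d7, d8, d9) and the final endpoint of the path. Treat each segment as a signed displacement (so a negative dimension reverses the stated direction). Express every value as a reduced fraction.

Apply edit: d3 := 3
  d4 = d2/5 + 5 = 101/20
  d5 = d4/4 - d1 = -139/80
  d6 = d2*3 = 3/4
  d7 = d5 - 5 - d3 = -779/80
  d8 = d3/2 = 3/2
  d9 = d8/2 = 3/4
Walk from origin (0, 0):
  seg 1: down by d3 = 3 → (0, -3)
  seg 2: up by d6 = 3/4 → (0, -9/4)
  seg 3: up by d2 = 1/4 → (0, -2)
  seg 4: down by d9 = 3/4 → (0, -11/4)
  seg 5: down by d2 = 1/4 → (0, -3)
  seg 6: left by d9 = 3/4 → (-3/4, -3)
  seg 7: right by d4 = 101/20 → (43/10, -3)
  seg 8: down by d5 = -139/80 → (43/10, -101/80)

d4 = 101/20
d5 = -139/80
d6 = 3/4
d7 = -779/80
d8 = 3/2
d9 = 3/4
endpoint = (43/10, -101/80)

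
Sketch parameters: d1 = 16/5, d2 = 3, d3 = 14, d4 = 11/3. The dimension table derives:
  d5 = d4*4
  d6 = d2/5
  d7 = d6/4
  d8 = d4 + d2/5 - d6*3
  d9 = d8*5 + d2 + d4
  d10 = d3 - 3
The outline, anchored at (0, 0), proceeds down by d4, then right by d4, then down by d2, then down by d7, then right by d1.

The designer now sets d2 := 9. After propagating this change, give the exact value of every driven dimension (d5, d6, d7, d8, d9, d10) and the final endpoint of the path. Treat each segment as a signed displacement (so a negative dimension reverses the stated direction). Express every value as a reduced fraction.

d5 = 44/3
d6 = 9/5
d7 = 9/20
d8 = 1/15
d9 = 13
d10 = 11
endpoint = (103/15, -787/60)

Apply edit: d2 := 9
  d5 = d4*4 = 44/3
  d6 = d2/5 = 9/5
  d7 = d6/4 = 9/20
  d8 = d4 + d2/5 - d6*3 = 1/15
  d9 = d8*5 + d2 + d4 = 13
  d10 = d3 - 3 = 11
Walk from origin (0, 0):
  seg 1: down by d4 = 11/3 → (0, -11/3)
  seg 2: right by d4 = 11/3 → (11/3, -11/3)
  seg 3: down by d2 = 9 → (11/3, -38/3)
  seg 4: down by d7 = 9/20 → (11/3, -787/60)
  seg 5: right by d1 = 16/5 → (103/15, -787/60)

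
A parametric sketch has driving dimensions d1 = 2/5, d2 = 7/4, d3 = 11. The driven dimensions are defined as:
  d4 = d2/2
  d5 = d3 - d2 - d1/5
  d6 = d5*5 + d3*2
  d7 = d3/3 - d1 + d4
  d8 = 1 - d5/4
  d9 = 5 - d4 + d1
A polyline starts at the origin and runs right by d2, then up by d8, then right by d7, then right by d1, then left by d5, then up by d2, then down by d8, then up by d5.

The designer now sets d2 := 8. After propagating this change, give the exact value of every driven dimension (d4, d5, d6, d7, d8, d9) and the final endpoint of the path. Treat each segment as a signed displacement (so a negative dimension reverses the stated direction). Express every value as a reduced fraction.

Apply edit: d2 := 8
  d4 = d2/2 = 4
  d5 = d3 - d2 - d1/5 = 73/25
  d6 = d5*5 + d3*2 = 183/5
  d7 = d3/3 - d1 + d4 = 109/15
  d8 = 1 - d5/4 = 27/100
  d9 = 5 - d4 + d1 = 7/5
Walk from origin (0, 0):
  seg 1: right by d2 = 8 → (8, 0)
  seg 2: up by d8 = 27/100 → (8, 27/100)
  seg 3: right by d7 = 109/15 → (229/15, 27/100)
  seg 4: right by d1 = 2/5 → (47/3, 27/100)
  seg 5: left by d5 = 73/25 → (956/75, 27/100)
  seg 6: up by d2 = 8 → (956/75, 827/100)
  seg 7: down by d8 = 27/100 → (956/75, 8)
  seg 8: up by d5 = 73/25 → (956/75, 273/25)

d4 = 4
d5 = 73/25
d6 = 183/5
d7 = 109/15
d8 = 27/100
d9 = 7/5
endpoint = (956/75, 273/25)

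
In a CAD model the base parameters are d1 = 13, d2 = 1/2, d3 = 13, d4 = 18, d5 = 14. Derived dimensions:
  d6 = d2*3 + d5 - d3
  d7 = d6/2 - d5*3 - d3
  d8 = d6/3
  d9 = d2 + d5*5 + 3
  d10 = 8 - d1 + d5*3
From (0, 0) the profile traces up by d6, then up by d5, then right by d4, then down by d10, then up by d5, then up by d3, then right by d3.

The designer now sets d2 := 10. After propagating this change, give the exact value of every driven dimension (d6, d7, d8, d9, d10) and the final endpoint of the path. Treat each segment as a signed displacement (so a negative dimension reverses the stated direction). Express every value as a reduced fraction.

d6 = 31
d7 = -79/2
d8 = 31/3
d9 = 83
d10 = 37
endpoint = (31, 35)

Apply edit: d2 := 10
  d6 = d2*3 + d5 - d3 = 31
  d7 = d6/2 - d5*3 - d3 = -79/2
  d8 = d6/3 = 31/3
  d9 = d2 + d5*5 + 3 = 83
  d10 = 8 - d1 + d5*3 = 37
Walk from origin (0, 0):
  seg 1: up by d6 = 31 → (0, 31)
  seg 2: up by d5 = 14 → (0, 45)
  seg 3: right by d4 = 18 → (18, 45)
  seg 4: down by d10 = 37 → (18, 8)
  seg 5: up by d5 = 14 → (18, 22)
  seg 6: up by d3 = 13 → (18, 35)
  seg 7: right by d3 = 13 → (31, 35)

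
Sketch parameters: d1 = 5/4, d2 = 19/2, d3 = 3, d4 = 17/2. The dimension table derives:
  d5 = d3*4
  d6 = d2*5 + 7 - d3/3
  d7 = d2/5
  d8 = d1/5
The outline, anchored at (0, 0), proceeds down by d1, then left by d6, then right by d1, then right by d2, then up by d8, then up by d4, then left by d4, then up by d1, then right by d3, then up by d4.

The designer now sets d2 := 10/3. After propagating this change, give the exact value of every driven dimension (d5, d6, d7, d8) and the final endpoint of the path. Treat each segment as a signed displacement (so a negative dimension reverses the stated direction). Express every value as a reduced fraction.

d5 = 12
d6 = 68/3
d7 = 2/3
d8 = 1/4
endpoint = (-283/12, 69/4)

Apply edit: d2 := 10/3
  d5 = d3*4 = 12
  d6 = d2*5 + 7 - d3/3 = 68/3
  d7 = d2/5 = 2/3
  d8 = d1/5 = 1/4
Walk from origin (0, 0):
  seg 1: down by d1 = 5/4 → (0, -5/4)
  seg 2: left by d6 = 68/3 → (-68/3, -5/4)
  seg 3: right by d1 = 5/4 → (-257/12, -5/4)
  seg 4: right by d2 = 10/3 → (-217/12, -5/4)
  seg 5: up by d8 = 1/4 → (-217/12, -1)
  seg 6: up by d4 = 17/2 → (-217/12, 15/2)
  seg 7: left by d4 = 17/2 → (-319/12, 15/2)
  seg 8: up by d1 = 5/4 → (-319/12, 35/4)
  seg 9: right by d3 = 3 → (-283/12, 35/4)
  seg 10: up by d4 = 17/2 → (-283/12, 69/4)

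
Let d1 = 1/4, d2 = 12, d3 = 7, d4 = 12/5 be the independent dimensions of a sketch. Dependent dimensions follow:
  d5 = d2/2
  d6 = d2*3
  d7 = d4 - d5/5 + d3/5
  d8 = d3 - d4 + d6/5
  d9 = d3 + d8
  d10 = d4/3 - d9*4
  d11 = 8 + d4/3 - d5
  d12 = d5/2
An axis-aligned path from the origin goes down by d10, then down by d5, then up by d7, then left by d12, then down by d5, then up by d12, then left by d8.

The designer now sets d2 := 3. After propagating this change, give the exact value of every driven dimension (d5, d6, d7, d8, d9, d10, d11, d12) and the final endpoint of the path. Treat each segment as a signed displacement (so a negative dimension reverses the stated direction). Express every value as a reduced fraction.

Apply edit: d2 := 3
  d5 = d2/2 = 3/2
  d6 = d2*3 = 9
  d7 = d4 - d5/5 + d3/5 = 7/2
  d8 = d3 - d4 + d6/5 = 32/5
  d9 = d3 + d8 = 67/5
  d10 = d4/3 - d9*4 = -264/5
  d11 = 8 + d4/3 - d5 = 73/10
  d12 = d5/2 = 3/4
Walk from origin (0, 0):
  seg 1: down by d10 = -264/5 → (0, 264/5)
  seg 2: down by d5 = 3/2 → (0, 513/10)
  seg 3: up by d7 = 7/2 → (0, 274/5)
  seg 4: left by d12 = 3/4 → (-3/4, 274/5)
  seg 5: down by d5 = 3/2 → (-3/4, 533/10)
  seg 6: up by d12 = 3/4 → (-3/4, 1081/20)
  seg 7: left by d8 = 32/5 → (-143/20, 1081/20)

d5 = 3/2
d6 = 9
d7 = 7/2
d8 = 32/5
d9 = 67/5
d10 = -264/5
d11 = 73/10
d12 = 3/4
endpoint = (-143/20, 1081/20)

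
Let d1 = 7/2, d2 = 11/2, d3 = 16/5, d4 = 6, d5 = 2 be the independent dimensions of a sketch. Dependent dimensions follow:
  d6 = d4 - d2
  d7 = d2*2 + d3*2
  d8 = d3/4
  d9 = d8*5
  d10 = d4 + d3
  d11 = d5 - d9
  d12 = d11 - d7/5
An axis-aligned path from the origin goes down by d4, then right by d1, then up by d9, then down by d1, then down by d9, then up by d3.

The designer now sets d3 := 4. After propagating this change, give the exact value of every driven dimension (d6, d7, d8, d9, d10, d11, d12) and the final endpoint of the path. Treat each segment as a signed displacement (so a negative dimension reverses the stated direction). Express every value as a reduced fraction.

d6 = 1/2
d7 = 19
d8 = 1
d9 = 5
d10 = 10
d11 = -3
d12 = -34/5
endpoint = (7/2, -11/2)

Apply edit: d3 := 4
  d6 = d4 - d2 = 1/2
  d7 = d2*2 + d3*2 = 19
  d8 = d3/4 = 1
  d9 = d8*5 = 5
  d10 = d4 + d3 = 10
  d11 = d5 - d9 = -3
  d12 = d11 - d7/5 = -34/5
Walk from origin (0, 0):
  seg 1: down by d4 = 6 → (0, -6)
  seg 2: right by d1 = 7/2 → (7/2, -6)
  seg 3: up by d9 = 5 → (7/2, -1)
  seg 4: down by d1 = 7/2 → (7/2, -9/2)
  seg 5: down by d9 = 5 → (7/2, -19/2)
  seg 6: up by d3 = 4 → (7/2, -11/2)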